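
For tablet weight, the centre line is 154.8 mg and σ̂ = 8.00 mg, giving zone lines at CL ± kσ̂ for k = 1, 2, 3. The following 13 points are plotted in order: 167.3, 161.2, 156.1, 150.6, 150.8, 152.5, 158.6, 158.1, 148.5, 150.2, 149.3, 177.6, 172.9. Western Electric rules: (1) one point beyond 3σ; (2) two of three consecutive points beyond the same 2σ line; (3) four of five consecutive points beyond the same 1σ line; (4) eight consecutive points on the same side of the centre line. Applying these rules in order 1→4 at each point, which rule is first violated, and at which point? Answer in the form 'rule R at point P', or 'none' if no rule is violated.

rule 2 at point 13

Zone of each point (C = within 1σ̂, B = 1σ̂–2σ̂, A = 2σ̂–3σ̂, * = beyond 3σ̂; sign = side of CL): 1:+B, 2:+C, 3:+C, 4:-C, 5:-C, 6:-C, 7:+C, 8:+C, 9:-C, 10:-C, 11:-C, 12:+A, 13:+A
Rule 2 (two of three consecutive points beyond the same 2σ limit) is satisfied at point 13.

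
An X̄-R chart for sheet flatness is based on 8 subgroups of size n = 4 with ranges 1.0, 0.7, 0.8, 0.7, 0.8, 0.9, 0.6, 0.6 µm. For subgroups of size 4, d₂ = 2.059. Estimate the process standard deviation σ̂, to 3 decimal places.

R̄ = (1.0 + 0.7 + 0.8 + 0.7 + 0.8 + 0.9 + 0.6 + 0.6) / 8 = 0.7625
σ̂ = R̄ / d₂ = 0.7625 / 2.059 = 0.3703

0.370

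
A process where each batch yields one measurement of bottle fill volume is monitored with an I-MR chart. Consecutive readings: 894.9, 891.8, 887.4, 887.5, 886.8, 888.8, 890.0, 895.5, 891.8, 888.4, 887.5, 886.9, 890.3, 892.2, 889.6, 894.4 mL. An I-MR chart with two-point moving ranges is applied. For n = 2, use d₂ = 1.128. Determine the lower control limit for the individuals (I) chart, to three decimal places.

883.447

X̄ = (894.9 + 891.8 + 887.4 + 887.5 + 886.8 + 888.8 + 890.0 + 895.5 + 891.8 + 888.4 + 887.5 + 886.9 + 890.3 + 892.2 + 889.6 + 894.4) / 16 = 890.2375
Moving ranges: 3.1, 4.4, 0.1, 0.7, 2.0, 1.2, 5.5, 3.7, 3.4, 0.9, 0.6, 3.4, 1.9, 2.6, 4.8; M̄R̄ = 38.3000 / 15 = 2.5533
LCL = X̄ − 3·M̄R̄/d₂ = 890.2375 − 3 × 2.5533 / 1.128 = 883.4467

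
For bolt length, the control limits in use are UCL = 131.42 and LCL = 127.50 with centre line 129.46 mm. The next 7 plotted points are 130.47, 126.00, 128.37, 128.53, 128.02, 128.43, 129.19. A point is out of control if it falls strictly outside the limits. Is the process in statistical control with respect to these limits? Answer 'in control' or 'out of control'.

Compare each point to [127.50, 131.42]: sample 2 = 126.00 < LCL.

out of control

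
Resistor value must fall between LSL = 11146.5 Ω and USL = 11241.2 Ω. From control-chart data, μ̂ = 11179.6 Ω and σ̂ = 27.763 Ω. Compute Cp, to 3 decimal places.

0.569

Cp = (USL − LSL) / (6σ̂) = (11241.2 − 11146.5) / (6 × 27.763) = 94.7000 / 166.5780 = 0.5685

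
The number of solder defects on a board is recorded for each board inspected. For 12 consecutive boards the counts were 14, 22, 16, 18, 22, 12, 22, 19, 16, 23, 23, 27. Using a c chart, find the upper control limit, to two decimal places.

32.75

c̄ = (14 + 22 + 16 + 18 + 22 + 12 + 22 + 19 + 16 + 23 + 23 + 27) / 12 = 234 / 12 = 19.5000
UCL = c̄ + 3√c̄ = 19.5000 + 3 × √19.5000 = 19.5000 + 3 × 4.4159 = 32.7476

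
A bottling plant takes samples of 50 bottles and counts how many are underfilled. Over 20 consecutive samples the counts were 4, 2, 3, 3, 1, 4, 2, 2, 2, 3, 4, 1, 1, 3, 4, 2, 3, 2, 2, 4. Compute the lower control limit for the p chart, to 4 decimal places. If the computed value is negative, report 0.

p̄ = Σdᵢ / (k·n) = 52 / (20 × 50) = 0.05200
LCL = p̄ − 3·√(p̄(1−p̄)/n) = 0.05200 − 3 × 0.03140 = -0.04220 → 0 (negative, so LCL = 0)

0.0000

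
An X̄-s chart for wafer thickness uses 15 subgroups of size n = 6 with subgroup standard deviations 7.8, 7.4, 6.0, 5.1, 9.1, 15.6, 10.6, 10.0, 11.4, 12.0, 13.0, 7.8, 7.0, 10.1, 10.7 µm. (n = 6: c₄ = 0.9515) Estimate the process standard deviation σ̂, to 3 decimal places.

s̄ = (7.8 + 7.4 + 6.0 + 5.1 + 9.1 + 15.6 + 10.6 + 10.0 + 11.4 + 12.0 + 13.0 + 7.8 + 7.0 + 10.1 + 10.7) / 15 = 9.5733
σ̂ = s̄ / c₄ = 9.5733 / 0.9515 = 10.0613

10.061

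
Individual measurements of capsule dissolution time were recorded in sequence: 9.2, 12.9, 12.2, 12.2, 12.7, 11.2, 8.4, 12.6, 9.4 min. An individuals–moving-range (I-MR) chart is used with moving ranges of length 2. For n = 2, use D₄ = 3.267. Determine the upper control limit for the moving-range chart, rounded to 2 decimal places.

6.78

Moving ranges: 3.7, 0.7, 0.0, 0.5, 1.5, 2.8, 4.2, 3.2; M̄R̄ = 16.6000 / 8 = 2.0750
UCL_MR = D₄·M̄R̄ = 3.267 × 2.0750 = 6.7790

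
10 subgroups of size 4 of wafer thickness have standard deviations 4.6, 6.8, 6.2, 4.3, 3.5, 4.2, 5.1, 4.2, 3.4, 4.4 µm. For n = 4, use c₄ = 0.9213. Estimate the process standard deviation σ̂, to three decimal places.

5.069

s̄ = (4.6 + 6.8 + 6.2 + 4.3 + 3.5 + 4.2 + 5.1 + 4.2 + 3.4 + 4.4) / 10 = 4.6700
σ̂ = s̄ / c₄ = 4.6700 / 0.9213 = 5.0689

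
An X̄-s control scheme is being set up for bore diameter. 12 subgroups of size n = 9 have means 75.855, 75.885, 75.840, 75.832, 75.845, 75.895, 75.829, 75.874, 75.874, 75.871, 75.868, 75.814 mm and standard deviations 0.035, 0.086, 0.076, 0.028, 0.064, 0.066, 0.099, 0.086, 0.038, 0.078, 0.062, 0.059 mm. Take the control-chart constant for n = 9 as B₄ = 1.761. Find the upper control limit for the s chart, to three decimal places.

0.114

s̄ = (0.035 + 0.086 + 0.076 + 0.028 + 0.064 + 0.066 + 0.099 + 0.086 + 0.038 + 0.078 + 0.062 + 0.059) / 12 = 0.0648
UCL_s = B₄·s̄ = 1.761 × 0.0648 = 0.1140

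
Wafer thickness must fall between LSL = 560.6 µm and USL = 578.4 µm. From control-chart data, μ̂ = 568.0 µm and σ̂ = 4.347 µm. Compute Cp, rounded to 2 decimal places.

0.68

Cp = (USL − LSL) / (6σ̂) = (578.4 − 560.6) / (6 × 4.347) = 17.8000 / 26.0820 = 0.6825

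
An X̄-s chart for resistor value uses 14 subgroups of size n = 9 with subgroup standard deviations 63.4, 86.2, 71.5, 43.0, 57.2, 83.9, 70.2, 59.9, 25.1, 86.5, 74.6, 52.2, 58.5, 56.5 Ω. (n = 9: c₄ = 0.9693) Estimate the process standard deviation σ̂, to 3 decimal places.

s̄ = (63.4 + 86.2 + 71.5 + 43.0 + 57.2 + 83.9 + 70.2 + 59.9 + 25.1 + 86.5 + 74.6 + 52.2 + 58.5 + 56.5) / 14 = 63.4786
σ̂ = s̄ / c₄ = 63.4786 / 0.9693 = 65.4891

65.489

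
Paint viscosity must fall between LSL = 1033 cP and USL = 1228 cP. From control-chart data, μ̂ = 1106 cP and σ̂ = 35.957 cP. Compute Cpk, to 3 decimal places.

Cpu = (USL − μ̂) / (3σ̂) = (1228 − 1106) / (3 × 35.957) = 1.1310; Cpl = (μ̂ − LSL) / (3σ̂) = (1106 − 1033) / (3 × 35.957) = 0.6767; Cpk = min(Cpu, Cpl) = 0.6767

0.677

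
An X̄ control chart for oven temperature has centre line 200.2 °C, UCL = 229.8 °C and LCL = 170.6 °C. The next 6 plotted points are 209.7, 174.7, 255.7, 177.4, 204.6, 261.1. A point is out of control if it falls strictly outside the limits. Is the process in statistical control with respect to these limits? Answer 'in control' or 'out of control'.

out of control

Compare each point to [170.6, 229.8]: sample 3 = 255.7 > UCL; sample 6 = 261.1 > UCL.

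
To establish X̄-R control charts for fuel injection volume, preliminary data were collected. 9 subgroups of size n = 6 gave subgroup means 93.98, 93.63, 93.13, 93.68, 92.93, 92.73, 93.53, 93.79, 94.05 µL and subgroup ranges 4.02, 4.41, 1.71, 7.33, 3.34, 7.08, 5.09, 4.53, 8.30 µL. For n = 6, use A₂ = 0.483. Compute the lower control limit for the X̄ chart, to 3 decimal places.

91.036

X̄̄ = (93.98 + 93.63 + 93.13 + 93.68 + 92.93 + 92.73 + 93.53 + 93.79 + 94.05) / 9 = 841.4500 / 9 = 93.4944
R̄ = (4.02 + 4.41 + 1.71 + 7.33 + 3.34 + 7.08 + 5.09 + 4.53 + 8.30) / 9 = 45.8100 / 9 = 5.0900
LCL = X̄̄ − A₂·R̄ = 93.4944 − 0.483 × 5.0900 = 91.0360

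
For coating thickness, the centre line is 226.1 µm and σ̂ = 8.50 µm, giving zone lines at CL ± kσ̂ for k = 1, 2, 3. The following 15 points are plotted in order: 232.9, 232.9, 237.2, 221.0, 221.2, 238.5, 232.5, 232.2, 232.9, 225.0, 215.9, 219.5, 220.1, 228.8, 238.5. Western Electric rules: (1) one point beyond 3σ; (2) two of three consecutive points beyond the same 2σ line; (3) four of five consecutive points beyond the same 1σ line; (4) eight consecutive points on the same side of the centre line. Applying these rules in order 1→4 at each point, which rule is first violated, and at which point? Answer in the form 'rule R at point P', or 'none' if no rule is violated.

Zone of each point (C = within 1σ̂, B = 1σ̂–2σ̂, A = 2σ̂–3σ̂, * = beyond 3σ̂; sign = side of CL): 1:+C, 2:+C, 3:+B, 4:-C, 5:-C, 6:+B, 7:+C, 8:+C, 9:+C, 10:-C, 11:-B, 12:-C, 13:-C, 14:+C, 15:+B
No rule fires across all 15 points.

none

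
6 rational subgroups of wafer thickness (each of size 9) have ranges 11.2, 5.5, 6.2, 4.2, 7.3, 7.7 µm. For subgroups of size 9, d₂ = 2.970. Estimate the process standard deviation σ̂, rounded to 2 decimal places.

2.36

R̄ = (11.2 + 5.5 + 6.2 + 4.2 + 7.3 + 7.7) / 6 = 7.0167
σ̂ = R̄ / d₂ = 7.0167 / 2.970 = 2.3625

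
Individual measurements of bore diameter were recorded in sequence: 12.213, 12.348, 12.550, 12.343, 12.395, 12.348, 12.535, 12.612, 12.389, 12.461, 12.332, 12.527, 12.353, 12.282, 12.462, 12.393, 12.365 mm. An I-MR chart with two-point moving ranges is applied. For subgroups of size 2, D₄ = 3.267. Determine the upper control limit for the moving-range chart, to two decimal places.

0.42

Moving ranges: 0.135, 0.202, 0.207, 0.052, 0.047, 0.187, 0.077, 0.223, 0.072, 0.129, 0.195, 0.174, 0.071, 0.180, 0.069, 0.028; M̄R̄ = 2.0480 / 16 = 0.1280
UCL_MR = D₄·M̄R̄ = 3.267 × 0.1280 = 0.4182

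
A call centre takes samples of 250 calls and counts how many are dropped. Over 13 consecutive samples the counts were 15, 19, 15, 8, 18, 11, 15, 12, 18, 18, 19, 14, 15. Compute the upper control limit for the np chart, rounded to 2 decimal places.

26.47

p̄ = Σdᵢ / (k·n) = 197 / (13 × 250) = 0.06062
UCL = np̄ + 3·√(np̄(1−p̄)) = 15.1538 + 3 × √(15.1538×0.93938) = 15.1538 + 3 × 3.7730 = 26.4728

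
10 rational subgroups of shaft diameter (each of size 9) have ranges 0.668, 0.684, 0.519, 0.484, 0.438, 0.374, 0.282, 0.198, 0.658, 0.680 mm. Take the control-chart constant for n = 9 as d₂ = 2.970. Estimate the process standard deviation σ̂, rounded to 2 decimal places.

R̄ = (0.668 + 0.684 + 0.519 + 0.484 + 0.438 + 0.374 + 0.282 + 0.198 + 0.658 + 0.680) / 10 = 0.4985
σ̂ = R̄ / d₂ = 0.4985 / 2.970 = 0.1678

0.17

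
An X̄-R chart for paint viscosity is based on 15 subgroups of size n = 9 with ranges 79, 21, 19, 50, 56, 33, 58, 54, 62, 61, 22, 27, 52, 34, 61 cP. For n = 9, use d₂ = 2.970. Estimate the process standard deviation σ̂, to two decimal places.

R̄ = (79 + 21 + 19 + 50 + 56 + 33 + 58 + 54 + 62 + 61 + 22 + 27 + 52 + 34 + 61) / 15 = 45.9333
σ̂ = R̄ / d₂ = 45.9333 / 2.970 = 15.4658

15.47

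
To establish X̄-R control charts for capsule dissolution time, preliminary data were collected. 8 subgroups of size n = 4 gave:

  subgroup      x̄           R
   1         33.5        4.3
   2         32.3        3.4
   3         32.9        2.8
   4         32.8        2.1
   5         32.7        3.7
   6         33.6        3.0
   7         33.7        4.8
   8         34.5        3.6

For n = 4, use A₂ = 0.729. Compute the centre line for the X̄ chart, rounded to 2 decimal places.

33.25

X̄̄ = (33.5 + 32.3 + 32.9 + 32.8 + 32.7 + 33.6 + 33.7 + 34.5) / 8 = 266.0000 / 8 = 33.2500
CL = X̄̄ = 33.2500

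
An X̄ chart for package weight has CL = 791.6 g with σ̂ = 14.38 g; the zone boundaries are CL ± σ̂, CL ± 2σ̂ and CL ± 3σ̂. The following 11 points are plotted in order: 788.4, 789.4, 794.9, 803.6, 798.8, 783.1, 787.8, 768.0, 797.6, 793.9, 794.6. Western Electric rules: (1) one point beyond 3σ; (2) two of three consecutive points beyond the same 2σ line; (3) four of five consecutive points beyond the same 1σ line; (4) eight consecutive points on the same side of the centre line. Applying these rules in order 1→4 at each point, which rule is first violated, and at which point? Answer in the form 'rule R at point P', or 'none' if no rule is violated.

Zone of each point (C = within 1σ̂, B = 1σ̂–2σ̂, A = 2σ̂–3σ̂, * = beyond 3σ̂; sign = side of CL): 1:-C, 2:-C, 3:+C, 4:+C, 5:+C, 6:-C, 7:-C, 8:-B, 9:+C, 10:+C, 11:+C
No rule fires across all 11 points.

none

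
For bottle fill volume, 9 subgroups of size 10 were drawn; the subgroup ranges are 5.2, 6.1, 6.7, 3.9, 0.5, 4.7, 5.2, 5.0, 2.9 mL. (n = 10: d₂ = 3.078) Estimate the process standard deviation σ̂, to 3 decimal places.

R̄ = (5.2 + 6.1 + 6.7 + 3.9 + 0.5 + 4.7 + 5.2 + 5.0 + 2.9) / 9 = 4.4667
σ̂ = R̄ / d₂ = 4.4667 / 3.078 = 1.4512

1.451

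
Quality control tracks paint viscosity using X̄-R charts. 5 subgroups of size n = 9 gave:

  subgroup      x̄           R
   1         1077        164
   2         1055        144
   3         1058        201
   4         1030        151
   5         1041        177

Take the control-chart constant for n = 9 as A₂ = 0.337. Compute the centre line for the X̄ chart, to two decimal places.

1052.20

X̄̄ = (1077 + 1055 + 1058 + 1030 + 1041) / 5 = 5261.0000 / 5 = 1052.2000
CL = X̄̄ = 1052.2000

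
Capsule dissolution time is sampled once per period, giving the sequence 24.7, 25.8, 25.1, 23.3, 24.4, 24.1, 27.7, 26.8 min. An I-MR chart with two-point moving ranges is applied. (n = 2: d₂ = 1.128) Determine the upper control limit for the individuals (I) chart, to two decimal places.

28.85

X̄ = (24.7 + 25.8 + 25.1 + 23.3 + 24.4 + 24.1 + 27.7 + 26.8) / 8 = 25.2375
Moving ranges: 1.1, 0.7, 1.8, 1.1, 0.3, 3.6, 0.9; M̄R̄ = 9.5000 / 7 = 1.3571
UCL = X̄ + 3·M̄R̄/d₂ = 25.2375 + 3 × 1.3571 / 1.128 = 28.8469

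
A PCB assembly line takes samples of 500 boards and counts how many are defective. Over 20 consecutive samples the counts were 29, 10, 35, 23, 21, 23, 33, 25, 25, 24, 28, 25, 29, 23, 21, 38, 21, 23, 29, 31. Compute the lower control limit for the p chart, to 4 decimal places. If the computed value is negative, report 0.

p̄ = Σdᵢ / (k·n) = 516 / (20 × 500) = 0.05160
LCL = p̄ − 3·√(p̄(1−p̄)/n) = 0.05160 − 3 × 0.00989 = 0.02192

0.0219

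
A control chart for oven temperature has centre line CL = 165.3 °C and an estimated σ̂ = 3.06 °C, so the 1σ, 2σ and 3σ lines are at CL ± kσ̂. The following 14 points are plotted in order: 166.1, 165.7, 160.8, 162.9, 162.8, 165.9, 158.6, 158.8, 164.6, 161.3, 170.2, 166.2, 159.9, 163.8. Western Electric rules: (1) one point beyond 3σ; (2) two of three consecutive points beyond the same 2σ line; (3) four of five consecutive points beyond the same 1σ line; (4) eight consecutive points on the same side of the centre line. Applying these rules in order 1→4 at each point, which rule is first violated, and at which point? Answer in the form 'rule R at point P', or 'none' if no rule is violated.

rule 2 at point 8

Zone of each point (C = within 1σ̂, B = 1σ̂–2σ̂, A = 2σ̂–3σ̂, * = beyond 3σ̂; sign = side of CL): 1:+C, 2:+C, 3:-B, 4:-C, 5:-C, 6:+C, 7:-A, 8:-A, 9:-C, 10:-B, 11:+B, 12:+C, 13:-B, 14:-C
Rule 2 (two of three consecutive points beyond the same 2σ limit) is satisfied at point 8.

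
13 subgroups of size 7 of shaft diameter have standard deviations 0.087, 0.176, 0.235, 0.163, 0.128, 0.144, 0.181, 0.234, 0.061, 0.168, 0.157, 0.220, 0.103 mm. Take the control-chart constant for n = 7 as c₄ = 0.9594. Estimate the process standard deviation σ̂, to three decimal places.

0.165

s̄ = (0.087 + 0.176 + 0.235 + 0.163 + 0.128 + 0.144 + 0.181 + 0.234 + 0.061 + 0.168 + 0.157 + 0.220 + 0.103) / 13 = 0.1582
σ̂ = s̄ / c₄ = 0.1582 / 0.9594 = 0.1649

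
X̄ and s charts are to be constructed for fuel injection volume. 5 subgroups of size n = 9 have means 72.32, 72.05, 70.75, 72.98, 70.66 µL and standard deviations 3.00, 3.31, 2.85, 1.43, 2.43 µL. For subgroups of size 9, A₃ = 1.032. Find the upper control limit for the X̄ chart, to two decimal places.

74.44

X̄̄ = (72.32 + 72.05 + 70.75 + 72.98 + 70.66) / 5 = 71.7520
s̄ = (3.00 + 3.31 + 2.85 + 1.43 + 2.43) / 5 = 2.6040
UCL = X̄̄ + A₃·s̄ = 71.7520 + 1.032 × 2.6040 = 74.4393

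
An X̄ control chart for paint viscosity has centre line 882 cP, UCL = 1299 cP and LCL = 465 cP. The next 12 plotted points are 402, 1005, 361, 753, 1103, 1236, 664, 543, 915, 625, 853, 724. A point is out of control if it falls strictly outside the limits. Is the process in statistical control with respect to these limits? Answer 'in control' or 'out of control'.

out of control

Compare each point to [465, 1299]: sample 1 = 402 < LCL; sample 3 = 361 < LCL.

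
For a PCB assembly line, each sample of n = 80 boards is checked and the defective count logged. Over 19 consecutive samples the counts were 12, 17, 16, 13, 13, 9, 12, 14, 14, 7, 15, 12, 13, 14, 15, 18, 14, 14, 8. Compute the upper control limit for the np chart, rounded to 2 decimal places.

23.10

p̄ = Σdᵢ / (k·n) = 250 / (19 × 80) = 0.16447
UCL = np̄ + 3·√(np̄(1−p̄)) = 13.1579 + 3 × √(13.1579×0.83553) = 13.1579 + 3 × 3.3157 = 23.1049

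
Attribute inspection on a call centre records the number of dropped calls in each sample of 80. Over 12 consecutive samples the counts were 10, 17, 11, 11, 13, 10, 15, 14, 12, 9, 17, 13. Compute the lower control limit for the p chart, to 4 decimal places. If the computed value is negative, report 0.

0.0359

p̄ = Σdᵢ / (k·n) = 152 / (12 × 80) = 0.15833
LCL = p̄ − 3·√(p̄(1−p̄)/n) = 0.15833 − 3 × 0.04081 = 0.03589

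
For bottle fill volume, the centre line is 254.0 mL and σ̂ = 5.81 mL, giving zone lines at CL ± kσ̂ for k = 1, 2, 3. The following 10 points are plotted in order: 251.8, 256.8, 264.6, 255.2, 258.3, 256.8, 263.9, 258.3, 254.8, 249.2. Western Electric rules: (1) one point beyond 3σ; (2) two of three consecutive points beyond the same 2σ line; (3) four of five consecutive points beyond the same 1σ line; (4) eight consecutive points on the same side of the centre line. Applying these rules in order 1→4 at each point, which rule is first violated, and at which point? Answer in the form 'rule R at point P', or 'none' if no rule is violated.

Zone of each point (C = within 1σ̂, B = 1σ̂–2σ̂, A = 2σ̂–3σ̂, * = beyond 3σ̂; sign = side of CL): 1:-C, 2:+C, 3:+B, 4:+C, 5:+C, 6:+C, 7:+B, 8:+C, 9:+C, 10:-C
Rule 4 (eight consecutive points on the same side of the centre line) is satisfied at point 9.

rule 4 at point 9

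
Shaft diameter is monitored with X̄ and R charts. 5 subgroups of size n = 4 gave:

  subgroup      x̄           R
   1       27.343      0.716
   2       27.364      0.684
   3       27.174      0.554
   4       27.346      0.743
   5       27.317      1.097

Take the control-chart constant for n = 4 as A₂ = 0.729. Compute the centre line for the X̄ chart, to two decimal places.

X̄̄ = (27.343 + 27.364 + 27.174 + 27.346 + 27.317) / 5 = 136.5440 / 5 = 27.3088
CL = X̄̄ = 27.3088

27.31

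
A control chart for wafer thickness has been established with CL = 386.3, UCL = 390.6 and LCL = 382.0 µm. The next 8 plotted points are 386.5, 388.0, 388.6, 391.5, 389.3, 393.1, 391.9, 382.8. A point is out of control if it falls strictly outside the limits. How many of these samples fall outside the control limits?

3

Compare each point to [382.0, 390.6]: sample 4 = 391.5 > UCL; sample 6 = 393.1 > UCL; sample 7 = 391.9 > UCL.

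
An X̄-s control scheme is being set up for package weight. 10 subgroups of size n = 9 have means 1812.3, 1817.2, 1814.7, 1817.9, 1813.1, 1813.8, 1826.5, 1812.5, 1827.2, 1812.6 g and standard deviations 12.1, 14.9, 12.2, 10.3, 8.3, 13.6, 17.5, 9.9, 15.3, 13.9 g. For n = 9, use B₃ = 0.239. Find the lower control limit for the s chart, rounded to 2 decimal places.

s̄ = (12.1 + 14.9 + 12.2 + 10.3 + 8.3 + 13.6 + 17.5 + 9.9 + 15.3 + 13.9) / 10 = 12.8000
LCL_s = B₃·s̄ = 0.239 × 12.8000 = 3.0592

3.06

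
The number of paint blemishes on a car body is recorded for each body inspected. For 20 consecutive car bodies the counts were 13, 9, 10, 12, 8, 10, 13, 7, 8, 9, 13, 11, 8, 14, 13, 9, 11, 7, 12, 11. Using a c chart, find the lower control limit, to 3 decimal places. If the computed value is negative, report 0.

c̄ = (13 + 9 + 10 + 12 + 8 + 10 + 13 + 7 + 8 + 9 + 13 + 11 + 8 + 14 + 13 + 9 + 11 + 7 + 12 + 11) / 20 = 208 / 20 = 10.4000
LCL = c̄ − 3√c̄ = 10.4000 − 3 × 3.2249 = 0.7253

0.725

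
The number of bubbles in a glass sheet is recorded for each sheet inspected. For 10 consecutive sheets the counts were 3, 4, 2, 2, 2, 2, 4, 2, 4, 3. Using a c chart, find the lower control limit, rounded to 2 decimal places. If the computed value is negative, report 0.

0.00

c̄ = (3 + 4 + 2 + 2 + 2 + 2 + 4 + 2 + 4 + 3) / 10 = 28 / 10 = 2.8000
LCL = c̄ − 3√c̄ = 2.8000 − 3 × 1.6733 = -2.2200 → 0 (cannot be negative)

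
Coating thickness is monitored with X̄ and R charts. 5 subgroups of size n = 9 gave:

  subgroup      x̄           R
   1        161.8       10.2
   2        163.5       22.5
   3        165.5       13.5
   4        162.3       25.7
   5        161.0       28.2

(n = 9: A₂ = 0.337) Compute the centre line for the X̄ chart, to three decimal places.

X̄̄ = (161.8 + 163.5 + 165.5 + 162.3 + 161.0) / 5 = 814.1000 / 5 = 162.8200
CL = X̄̄ = 162.8200

162.820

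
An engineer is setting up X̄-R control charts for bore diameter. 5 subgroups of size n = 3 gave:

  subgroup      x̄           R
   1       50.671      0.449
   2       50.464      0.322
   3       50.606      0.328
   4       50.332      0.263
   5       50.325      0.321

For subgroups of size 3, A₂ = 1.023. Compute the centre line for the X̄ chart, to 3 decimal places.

X̄̄ = (50.671 + 50.464 + 50.606 + 50.332 + 50.325) / 5 = 252.3980 / 5 = 50.4796
CL = X̄̄ = 50.4796

50.480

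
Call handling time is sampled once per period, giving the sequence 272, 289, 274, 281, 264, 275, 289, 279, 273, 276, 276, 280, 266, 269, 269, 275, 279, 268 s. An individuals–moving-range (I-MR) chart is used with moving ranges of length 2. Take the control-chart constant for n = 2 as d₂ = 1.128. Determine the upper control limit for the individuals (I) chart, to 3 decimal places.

297.437

X̄ = (272 + 289 + 274 + 281 + 264 + 275 + 289 + 279 + 273 + 276 + 276 + 280 + 266 + 269 + 269 + 275 + 279 + 268) / 18 = 275.2222
Moving ranges: 17, 15, 7, 17, 11, 14, 10, 6, 3, 0, 4, 14, 3, 0, 6, 4, 11; M̄R̄ = 142.0000 / 17 = 8.3529
UCL = X̄ + 3·M̄R̄/d₂ = 275.2222 + 3 × 8.3529 / 1.128 = 297.4375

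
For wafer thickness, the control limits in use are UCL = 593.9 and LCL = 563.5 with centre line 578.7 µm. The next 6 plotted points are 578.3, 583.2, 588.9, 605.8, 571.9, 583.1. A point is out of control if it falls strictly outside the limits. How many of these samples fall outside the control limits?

Compare each point to [563.5, 593.9]: sample 4 = 605.8 > UCL.

1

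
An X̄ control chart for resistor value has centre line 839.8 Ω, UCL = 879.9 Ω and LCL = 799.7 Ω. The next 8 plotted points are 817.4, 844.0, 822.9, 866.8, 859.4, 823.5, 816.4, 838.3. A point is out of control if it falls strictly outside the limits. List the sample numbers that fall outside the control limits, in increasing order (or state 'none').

none

All 8 points lie within [799.7, 879.9].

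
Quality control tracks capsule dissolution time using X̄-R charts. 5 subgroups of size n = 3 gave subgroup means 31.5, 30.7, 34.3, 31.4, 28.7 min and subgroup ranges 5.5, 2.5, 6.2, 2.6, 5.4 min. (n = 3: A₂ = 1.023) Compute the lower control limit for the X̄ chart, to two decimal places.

26.78

X̄̄ = (31.5 + 30.7 + 34.3 + 31.4 + 28.7) / 5 = 156.6000 / 5 = 31.3200
R̄ = (5.5 + 2.5 + 6.2 + 2.6 + 5.4) / 5 = 22.2000 / 5 = 4.4400
LCL = X̄̄ − A₂·R̄ = 31.3200 − 1.023 × 4.4400 = 26.7779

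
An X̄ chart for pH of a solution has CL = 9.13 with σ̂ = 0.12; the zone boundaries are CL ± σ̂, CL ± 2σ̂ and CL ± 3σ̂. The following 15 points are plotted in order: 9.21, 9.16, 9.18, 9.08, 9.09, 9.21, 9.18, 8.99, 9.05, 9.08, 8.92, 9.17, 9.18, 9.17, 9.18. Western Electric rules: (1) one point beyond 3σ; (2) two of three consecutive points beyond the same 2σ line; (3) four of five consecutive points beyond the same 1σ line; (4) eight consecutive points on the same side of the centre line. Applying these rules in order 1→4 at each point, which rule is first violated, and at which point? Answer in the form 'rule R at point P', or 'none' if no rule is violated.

none

Zone of each point (C = within 1σ̂, B = 1σ̂–2σ̂, A = 2σ̂–3σ̂, * = beyond 3σ̂; sign = side of CL): 1:+C, 2:+C, 3:+C, 4:-C, 5:-C, 6:+C, 7:+C, 8:-B, 9:-C, 10:-C, 11:-B, 12:+C, 13:+C, 14:+C, 15:+C
No rule fires across all 15 points.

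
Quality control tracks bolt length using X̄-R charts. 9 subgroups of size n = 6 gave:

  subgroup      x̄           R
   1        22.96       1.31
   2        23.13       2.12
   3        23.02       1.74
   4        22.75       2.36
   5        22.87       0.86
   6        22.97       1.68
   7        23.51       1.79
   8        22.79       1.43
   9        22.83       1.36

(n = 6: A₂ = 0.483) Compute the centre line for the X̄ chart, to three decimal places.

22.981

X̄̄ = (22.96 + 23.13 + 23.02 + 22.75 + 22.87 + 22.97 + 23.51 + 22.79 + 22.83) / 9 = 206.8300 / 9 = 22.9811
CL = X̄̄ = 22.9811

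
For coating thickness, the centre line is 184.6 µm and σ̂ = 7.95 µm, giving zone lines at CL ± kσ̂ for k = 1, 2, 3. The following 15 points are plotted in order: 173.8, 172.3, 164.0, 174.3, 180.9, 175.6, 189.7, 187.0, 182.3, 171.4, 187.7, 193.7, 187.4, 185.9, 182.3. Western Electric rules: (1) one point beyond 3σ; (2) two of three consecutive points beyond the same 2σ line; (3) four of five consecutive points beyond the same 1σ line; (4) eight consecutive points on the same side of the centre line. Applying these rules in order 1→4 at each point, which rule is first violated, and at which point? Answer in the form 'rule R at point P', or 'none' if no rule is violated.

Zone of each point (C = within 1σ̂, B = 1σ̂–2σ̂, A = 2σ̂–3σ̂, * = beyond 3σ̂; sign = side of CL): 1:-B, 2:-B, 3:-A, 4:-B, 5:-C, 6:-B, 7:+C, 8:+C, 9:-C, 10:-B, 11:+C, 12:+B, 13:+C, 14:+C, 15:-C
Rule 3 (four of five consecutive points beyond the same 1σ limit) is satisfied at point 4.

rule 3 at point 4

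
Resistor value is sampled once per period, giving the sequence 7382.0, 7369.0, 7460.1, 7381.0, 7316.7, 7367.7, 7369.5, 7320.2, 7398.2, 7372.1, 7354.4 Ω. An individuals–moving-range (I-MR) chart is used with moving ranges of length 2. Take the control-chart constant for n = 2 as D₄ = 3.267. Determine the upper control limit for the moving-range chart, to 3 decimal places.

Moving ranges: 13.0, 91.1, 79.1, 64.3, 51.0, 1.8, 49.3, 78.0, 26.1, 17.7; M̄R̄ = 471.4000 / 10 = 47.1400
UCL_MR = D₄·M̄R̄ = 3.267 × 47.1400 = 154.0064

154.006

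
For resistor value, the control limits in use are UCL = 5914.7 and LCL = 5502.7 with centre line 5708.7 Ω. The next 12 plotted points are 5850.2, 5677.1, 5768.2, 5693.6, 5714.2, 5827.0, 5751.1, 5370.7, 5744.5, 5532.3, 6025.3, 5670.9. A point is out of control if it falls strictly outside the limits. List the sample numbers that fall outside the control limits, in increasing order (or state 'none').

Compare each point to [5502.7, 5914.7]: sample 8 = 5370.7 < LCL; sample 11 = 6025.3 > UCL.

8, 11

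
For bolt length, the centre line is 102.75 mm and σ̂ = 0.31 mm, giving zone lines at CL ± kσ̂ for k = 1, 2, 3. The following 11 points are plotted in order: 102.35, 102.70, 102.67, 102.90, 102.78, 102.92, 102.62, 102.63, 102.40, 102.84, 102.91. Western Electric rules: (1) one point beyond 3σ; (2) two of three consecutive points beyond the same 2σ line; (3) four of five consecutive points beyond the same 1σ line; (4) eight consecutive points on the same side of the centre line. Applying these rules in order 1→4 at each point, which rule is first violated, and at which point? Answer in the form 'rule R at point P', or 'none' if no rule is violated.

Zone of each point (C = within 1σ̂, B = 1σ̂–2σ̂, A = 2σ̂–3σ̂, * = beyond 3σ̂; sign = side of CL): 1:-B, 2:-C, 3:-C, 4:+C, 5:+C, 6:+C, 7:-C, 8:-C, 9:-B, 10:+C, 11:+C
No rule fires across all 11 points.

none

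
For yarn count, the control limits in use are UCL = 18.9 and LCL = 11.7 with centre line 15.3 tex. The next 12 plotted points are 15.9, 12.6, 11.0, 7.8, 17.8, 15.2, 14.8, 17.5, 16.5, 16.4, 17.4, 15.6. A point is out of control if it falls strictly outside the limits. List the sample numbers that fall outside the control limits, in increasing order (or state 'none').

Compare each point to [11.7, 18.9]: sample 3 = 11.0 < LCL; sample 4 = 7.8 < LCL.

3, 4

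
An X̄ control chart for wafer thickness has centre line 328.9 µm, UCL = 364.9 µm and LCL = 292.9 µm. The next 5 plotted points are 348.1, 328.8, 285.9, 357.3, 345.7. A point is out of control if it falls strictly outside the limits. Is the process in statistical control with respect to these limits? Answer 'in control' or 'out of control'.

out of control

Compare each point to [292.9, 364.9]: sample 3 = 285.9 < LCL.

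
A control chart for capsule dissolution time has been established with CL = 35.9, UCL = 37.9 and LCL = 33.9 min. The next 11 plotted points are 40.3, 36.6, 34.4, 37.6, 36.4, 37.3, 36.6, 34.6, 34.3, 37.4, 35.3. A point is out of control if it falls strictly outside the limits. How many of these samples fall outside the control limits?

Compare each point to [33.9, 37.9]: sample 1 = 40.3 > UCL.

1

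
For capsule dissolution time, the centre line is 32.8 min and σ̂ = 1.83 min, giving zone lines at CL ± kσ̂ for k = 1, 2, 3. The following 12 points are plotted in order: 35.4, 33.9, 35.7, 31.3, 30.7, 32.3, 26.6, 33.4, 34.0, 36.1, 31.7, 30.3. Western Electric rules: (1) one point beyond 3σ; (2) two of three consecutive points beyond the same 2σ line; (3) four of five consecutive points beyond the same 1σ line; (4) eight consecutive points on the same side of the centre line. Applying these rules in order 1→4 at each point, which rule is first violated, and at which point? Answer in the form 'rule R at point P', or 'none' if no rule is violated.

rule 1 at point 7

Zone of each point (C = within 1σ̂, B = 1σ̂–2σ̂, A = 2σ̂–3σ̂, * = beyond 3σ̂; sign = side of CL): 1:+B, 2:+C, 3:+B, 4:-C, 5:-B, 6:-C, 7:-*, 8:+C, 9:+C, 10:+B, 11:-C, 12:-B
Rule 1 (one point beyond the 3σ limits) is satisfied at point 7.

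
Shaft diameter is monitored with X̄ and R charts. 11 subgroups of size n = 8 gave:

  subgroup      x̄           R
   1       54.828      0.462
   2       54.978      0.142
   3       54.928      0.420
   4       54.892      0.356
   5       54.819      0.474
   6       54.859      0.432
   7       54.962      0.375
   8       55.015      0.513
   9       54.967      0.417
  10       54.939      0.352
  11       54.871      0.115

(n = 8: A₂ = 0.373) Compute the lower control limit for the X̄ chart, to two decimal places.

54.78

X̄̄ = (54.828 + 54.978 + 54.928 + 54.892 + 54.819 + 54.859 + 54.962 + 55.015 + 54.967 + 54.939 + 54.871) / 11 = 604.0580 / 11 = 54.9144
R̄ = (0.462 + 0.142 + 0.420 + 0.356 + 0.474 + 0.432 + 0.375 + 0.513 + 0.417 + 0.352 + 0.115) / 11 = 4.0580 / 11 = 0.3689
LCL = X̄̄ − A₂·R̄ = 54.9144 − 0.373 × 0.3689 = 54.7768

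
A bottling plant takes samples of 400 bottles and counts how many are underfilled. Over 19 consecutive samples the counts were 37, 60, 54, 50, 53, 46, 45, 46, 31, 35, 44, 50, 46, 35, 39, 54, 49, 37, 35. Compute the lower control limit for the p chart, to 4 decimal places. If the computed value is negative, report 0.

0.0641

p̄ = Σdᵢ / (k·n) = 846 / (19 × 400) = 0.11132
LCL = p̄ − 3·√(p̄(1−p̄)/n) = 0.11132 − 3 × 0.01573 = 0.06414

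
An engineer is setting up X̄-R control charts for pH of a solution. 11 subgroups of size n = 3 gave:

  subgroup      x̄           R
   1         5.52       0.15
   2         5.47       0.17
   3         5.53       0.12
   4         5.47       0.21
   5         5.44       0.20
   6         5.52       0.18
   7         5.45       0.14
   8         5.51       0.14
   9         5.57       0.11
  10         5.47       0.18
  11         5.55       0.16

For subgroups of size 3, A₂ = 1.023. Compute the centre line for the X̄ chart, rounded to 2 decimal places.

X̄̄ = (5.52 + 5.47 + 5.53 + 5.47 + 5.44 + 5.52 + 5.45 + 5.51 + 5.57 + 5.47 + 5.55) / 11 = 60.5000 / 11 = 5.5000
CL = X̄̄ = 5.5000

5.50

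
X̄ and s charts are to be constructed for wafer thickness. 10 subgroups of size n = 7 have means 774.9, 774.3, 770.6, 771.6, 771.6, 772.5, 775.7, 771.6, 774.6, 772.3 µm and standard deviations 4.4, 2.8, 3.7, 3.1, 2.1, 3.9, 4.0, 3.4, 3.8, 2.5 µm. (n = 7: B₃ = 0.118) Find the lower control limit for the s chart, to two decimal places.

0.40

s̄ = (4.4 + 2.8 + 3.7 + 3.1 + 2.1 + 3.9 + 4.0 + 3.4 + 3.8 + 2.5) / 10 = 3.3700
LCL_s = B₃·s̄ = 0.118 × 3.3700 = 0.3977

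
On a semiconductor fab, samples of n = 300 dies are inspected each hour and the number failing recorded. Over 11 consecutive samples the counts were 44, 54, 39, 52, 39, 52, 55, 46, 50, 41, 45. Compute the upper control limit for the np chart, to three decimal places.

p̄ = Σdᵢ / (k·n) = 517 / (11 × 300) = 0.15667
UCL = np̄ + 3·√(np̄(1−p̄)) = 47.0000 + 3 × √(47.0000×0.84333) = 47.0000 + 3 × 6.2958 = 65.8873

65.887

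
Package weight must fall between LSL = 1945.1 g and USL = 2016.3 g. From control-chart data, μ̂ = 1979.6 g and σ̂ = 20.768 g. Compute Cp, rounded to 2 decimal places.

0.57

Cp = (USL − LSL) / (6σ̂) = (2016.3 − 1945.1) / (6 × 20.768) = 71.2000 / 124.6080 = 0.5714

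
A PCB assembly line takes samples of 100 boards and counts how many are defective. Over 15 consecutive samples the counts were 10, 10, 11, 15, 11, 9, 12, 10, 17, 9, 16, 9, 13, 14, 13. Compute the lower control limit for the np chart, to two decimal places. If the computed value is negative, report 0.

2.21

p̄ = Σdᵢ / (k·n) = 179 / (15 × 100) = 0.11933
LCL = np̄ − 3·√(np̄(1−p̄)) = 11.9333 − 3 × 3.2418 = 2.2079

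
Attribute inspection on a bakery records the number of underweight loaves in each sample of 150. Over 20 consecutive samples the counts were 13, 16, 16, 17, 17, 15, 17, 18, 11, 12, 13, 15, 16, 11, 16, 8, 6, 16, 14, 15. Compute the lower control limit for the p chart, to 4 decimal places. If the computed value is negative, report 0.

0.0225

p̄ = Σdᵢ / (k·n) = 282 / (20 × 150) = 0.09400
LCL = p̄ − 3·√(p̄(1−p̄)/n) = 0.09400 − 3 × 0.02383 = 0.02252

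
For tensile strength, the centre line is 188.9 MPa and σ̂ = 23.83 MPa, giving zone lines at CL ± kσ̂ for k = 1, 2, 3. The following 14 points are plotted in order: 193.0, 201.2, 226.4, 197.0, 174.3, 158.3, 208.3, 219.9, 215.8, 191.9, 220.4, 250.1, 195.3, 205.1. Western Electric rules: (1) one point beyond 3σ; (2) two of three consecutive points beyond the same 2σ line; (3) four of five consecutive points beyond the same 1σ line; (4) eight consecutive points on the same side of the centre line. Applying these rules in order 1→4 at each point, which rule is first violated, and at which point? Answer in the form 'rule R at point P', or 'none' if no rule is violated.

rule 3 at point 12

Zone of each point (C = within 1σ̂, B = 1σ̂–2σ̂, A = 2σ̂–3σ̂, * = beyond 3σ̂; sign = side of CL): 1:+C, 2:+C, 3:+B, 4:+C, 5:-C, 6:-B, 7:+C, 8:+B, 9:+B, 10:+C, 11:+B, 12:+A, 13:+C, 14:+C
Rule 3 (four of five consecutive points beyond the same 1σ limit) is satisfied at point 12.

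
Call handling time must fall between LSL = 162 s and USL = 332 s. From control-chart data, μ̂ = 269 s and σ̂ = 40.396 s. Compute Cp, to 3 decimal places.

Cp = (USL − LSL) / (6σ̂) = (332 − 162) / (6 × 40.396) = 170.0000 / 242.3760 = 0.7014

0.701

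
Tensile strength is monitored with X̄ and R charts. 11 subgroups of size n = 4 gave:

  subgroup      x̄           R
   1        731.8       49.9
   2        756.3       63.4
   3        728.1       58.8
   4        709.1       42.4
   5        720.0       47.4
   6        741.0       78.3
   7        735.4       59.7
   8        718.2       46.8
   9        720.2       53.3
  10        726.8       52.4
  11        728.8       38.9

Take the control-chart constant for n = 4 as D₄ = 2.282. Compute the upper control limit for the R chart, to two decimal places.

122.67

R̄ = (49.9 + 63.4 + 58.8 + 42.4 + 47.4 + 78.3 + 59.7 + 46.8 + 53.3 + 52.4 + 38.9) / 11 = 591.3000 / 11 = 53.7545
UCL_R = D₄·R̄ = 2.282 × 53.7545 = 122.6679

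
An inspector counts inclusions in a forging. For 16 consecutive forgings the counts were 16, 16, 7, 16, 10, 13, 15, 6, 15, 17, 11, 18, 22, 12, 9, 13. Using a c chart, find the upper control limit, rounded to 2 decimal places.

24.52

c̄ = (16 + 16 + 7 + 16 + 10 + 13 + 15 + 6 + 15 + 17 + 11 + 18 + 22 + 12 + 9 + 13) / 16 = 216 / 16 = 13.5000
UCL = c̄ + 3√c̄ = 13.5000 + 3 × √13.5000 = 13.5000 + 3 × 3.6742 = 24.5227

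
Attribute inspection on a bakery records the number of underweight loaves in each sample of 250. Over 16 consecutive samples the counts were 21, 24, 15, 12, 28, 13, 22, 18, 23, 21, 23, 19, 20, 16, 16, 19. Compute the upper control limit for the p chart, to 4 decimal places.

0.1282

p̄ = Σdᵢ / (k·n) = 310 / (16 × 250) = 0.07750
UCL = p̄ + 3·√(p̄(1−p̄)/n) = 0.07750 + 3 × √(0.07750×0.92250/250) = 0.07750 + 3 × 0.01691 = 0.12823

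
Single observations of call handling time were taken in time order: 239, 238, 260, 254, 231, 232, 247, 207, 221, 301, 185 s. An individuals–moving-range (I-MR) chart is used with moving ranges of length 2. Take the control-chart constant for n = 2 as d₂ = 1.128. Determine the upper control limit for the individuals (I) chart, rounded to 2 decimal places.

322.30

X̄ = (239 + 238 + 260 + 254 + 231 + 232 + 247 + 207 + 221 + 301 + 185) / 11 = 237.7273
Moving ranges: 1, 22, 6, 23, 1, 15, 40, 14, 80, 116; M̄R̄ = 318.0000 / 10 = 31.8000
UCL = X̄ + 3·M̄R̄/d₂ = 237.7273 + 3 × 31.8000 / 1.128 = 322.3017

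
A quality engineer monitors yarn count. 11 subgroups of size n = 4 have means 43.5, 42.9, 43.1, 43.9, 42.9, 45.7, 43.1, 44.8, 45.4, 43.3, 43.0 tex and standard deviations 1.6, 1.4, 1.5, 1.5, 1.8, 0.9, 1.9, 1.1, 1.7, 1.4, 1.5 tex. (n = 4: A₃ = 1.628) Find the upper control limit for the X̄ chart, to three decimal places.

X̄̄ = (43.5 + 42.9 + 43.1 + 43.9 + 42.9 + 45.7 + 43.1 + 44.8 + 45.4 + 43.3 + 43.0) / 11 = 43.7818
s̄ = (1.6 + 1.4 + 1.5 + 1.5 + 1.8 + 0.9 + 1.9 + 1.1 + 1.7 + 1.4 + 1.5) / 11 = 1.4818
UCL = X̄̄ + A₃·s̄ = 43.7818 + 1.628 × 1.4818 = 46.1942

46.194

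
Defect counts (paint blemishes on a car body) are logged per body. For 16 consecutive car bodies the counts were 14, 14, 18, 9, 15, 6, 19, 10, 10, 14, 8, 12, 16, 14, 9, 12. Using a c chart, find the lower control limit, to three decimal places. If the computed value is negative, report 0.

1.893

c̄ = (14 + 14 + 18 + 9 + 15 + 6 + 19 + 10 + 10 + 14 + 8 + 12 + 16 + 14 + 9 + 12) / 16 = 200 / 16 = 12.5000
LCL = c̄ − 3√c̄ = 12.5000 − 3 × 3.5355 = 1.8934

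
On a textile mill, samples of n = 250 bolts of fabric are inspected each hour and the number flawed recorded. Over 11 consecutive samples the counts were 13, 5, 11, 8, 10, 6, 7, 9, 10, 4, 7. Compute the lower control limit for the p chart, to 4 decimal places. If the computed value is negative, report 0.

0.0000

p̄ = Σdᵢ / (k·n) = 90 / (11 × 250) = 0.03273
LCL = p̄ − 3·√(p̄(1−p̄)/n) = 0.03273 − 3 × 0.01125 = -0.00103 → 0 (negative, so LCL = 0)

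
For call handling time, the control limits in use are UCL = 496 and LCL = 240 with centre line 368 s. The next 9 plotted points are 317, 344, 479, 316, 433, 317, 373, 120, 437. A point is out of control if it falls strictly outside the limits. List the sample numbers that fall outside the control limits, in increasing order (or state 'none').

Compare each point to [240, 496]: sample 8 = 120 < LCL.

8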